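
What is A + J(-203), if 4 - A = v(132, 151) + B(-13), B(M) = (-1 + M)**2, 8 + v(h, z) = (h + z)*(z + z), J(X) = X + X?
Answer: -86056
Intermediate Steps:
J(X) = 2*X
v(h, z) = -8 + 2*z*(h + z) (v(h, z) = -8 + (h + z)*(z + z) = -8 + (h + z)*(2*z) = -8 + 2*z*(h + z))
A = -85650 (A = 4 - ((-8 + 2*151**2 + 2*132*151) + (-1 - 13)**2) = 4 - ((-8 + 2*22801 + 39864) + (-14)**2) = 4 - ((-8 + 45602 + 39864) + 196) = 4 - (85458 + 196) = 4 - 1*85654 = 4 - 85654 = -85650)
A + J(-203) = -85650 + 2*(-203) = -85650 - 406 = -86056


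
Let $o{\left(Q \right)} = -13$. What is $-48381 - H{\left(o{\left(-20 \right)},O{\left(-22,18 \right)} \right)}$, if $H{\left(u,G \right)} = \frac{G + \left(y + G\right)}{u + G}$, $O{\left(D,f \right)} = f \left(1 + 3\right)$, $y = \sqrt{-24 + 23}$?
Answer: $- \frac{2854623}{59} - \frac{i}{59} \approx -48383.0 - 0.016949 i$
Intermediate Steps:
$y = i$ ($y = \sqrt{-1} = i \approx 1.0 i$)
$O{\left(D,f \right)} = 4 f$ ($O{\left(D,f \right)} = f 4 = 4 f$)
$H{\left(u,G \right)} = \frac{i + 2 G}{G + u}$ ($H{\left(u,G \right)} = \frac{G + \left(i + G\right)}{u + G} = \frac{i + 2 G}{G + u}$)
$-48381 - H{\left(o{\left(-20 \right)},O{\left(-22,18 \right)} \right)} = -48381 - \frac{i + 2 \cdot 4 \cdot 18}{4 \cdot 18 - 13} = -48381 - \frac{i + 2 \cdot 72}{72 - 13} = -48381 - \frac{i + 144}{59} = -48381 - \frac{144 + i}{59} = -48381 - \left(\frac{144}{59} + \frac{i}{59}\right) = - \frac{2854623}{59} - \frac{i}{59}$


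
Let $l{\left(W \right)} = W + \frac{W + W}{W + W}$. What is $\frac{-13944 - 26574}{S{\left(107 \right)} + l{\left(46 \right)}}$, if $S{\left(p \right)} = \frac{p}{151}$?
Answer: $- \frac{3059109}{3602} \approx -849.28$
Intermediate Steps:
$S{\left(p \right)} = \frac{p}{151}$ ($S{\left(p \right)} = p \frac{1}{151} = \frac{p}{151}$)
$l{\left(W \right)} = 1 + W$ ($l{\left(W \right)} = W + \frac{2 W}{2 W} = W + 2 W \frac{1}{2 W} = W + 1 = 1 + W$)
$\frac{-13944 - 26574}{S{\left(107 \right)} + l{\left(46 \right)}} = \frac{-13944 - 26574}{\frac{1}{151} \cdot 107 + \left(1 + 46\right)} = - \frac{40518}{\frac{107}{151} + 47} = - \frac{40518}{\frac{7204}{151}} = \left(-40518\right) \frac{151}{7204} = - \frac{3059109}{3602}$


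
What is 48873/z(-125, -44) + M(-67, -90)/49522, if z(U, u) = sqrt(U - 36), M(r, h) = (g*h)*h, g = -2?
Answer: -8100/24761 - 48873*I*sqrt(161)/161 ≈ -0.32713 - 3851.7*I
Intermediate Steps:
M(r, h) = -2*h**2 (M(r, h) = (-2*h)*h = -2*h**2)
z(U, u) = sqrt(-36 + U)
48873/z(-125, -44) + M(-67, -90)/49522 = 48873/(sqrt(-36 - 125)) - 2*(-90)**2/49522 = 48873/(sqrt(-161)) - 2*8100*(1/49522) = 48873/((I*sqrt(161))) - 16200*1/49522 = 48873*(-I*sqrt(161)/161) - 8100/24761 = -48873*I*sqrt(161)/161 - 8100/24761 = -8100/24761 - 48873*I*sqrt(161)/161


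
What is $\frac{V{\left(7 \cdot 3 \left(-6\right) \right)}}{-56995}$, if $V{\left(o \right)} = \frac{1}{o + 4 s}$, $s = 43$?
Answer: $- \frac{1}{2621770} \approx -3.8142 \cdot 10^{-7}$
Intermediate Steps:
$V{\left(o \right)} = \frac{1}{172 + o}$ ($V{\left(o \right)} = \frac{1}{o + 4 \cdot 43} = \frac{1}{o + 172} = \frac{1}{172 + o}$)
$\frac{V{\left(7 \cdot 3 \left(-6\right) \right)}}{-56995} = \frac{1}{\left(172 + 7 \cdot 3 \left(-6\right)\right) \left(-56995\right)} = \frac{1}{172 + 21 \left(-6\right)} \left(- \frac{1}{56995}\right) = \frac{1}{172 - 126} \left(- \frac{1}{56995}\right) = \frac{1}{46} \left(- \frac{1}{56995}\right) = - \frac{1}{2621770}$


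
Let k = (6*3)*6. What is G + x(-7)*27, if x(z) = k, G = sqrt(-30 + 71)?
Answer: 2916 + sqrt(41) ≈ 2922.4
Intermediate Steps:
k = 108 (k = 18*6 = 108)
G = sqrt(41) ≈ 6.4031
x(z) = 108
G + x(-7)*27 = sqrt(41) + 108*27 = sqrt(41) + 2916 = 2916 + sqrt(41)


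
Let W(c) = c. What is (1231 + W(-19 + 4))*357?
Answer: 434112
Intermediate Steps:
(1231 + W(-19 + 4))*357 = (1231 + (-19 + 4))*357 = (1231 - 15)*357 = 1216*357 = 434112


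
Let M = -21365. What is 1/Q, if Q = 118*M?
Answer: -1/2521070 ≈ -3.9666e-7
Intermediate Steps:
Q = -2521070 (Q = 118*(-21365) = -2521070)
1/Q = 1/(-2521070) = -1/2521070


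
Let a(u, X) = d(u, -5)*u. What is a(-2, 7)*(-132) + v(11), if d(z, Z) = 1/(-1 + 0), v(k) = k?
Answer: -253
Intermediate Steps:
d(z, Z) = -1 (d(z, Z) = 1/(-1) = -1)
a(u, X) = -u
a(-2, 7)*(-132) + v(11) = -1*(-2)*(-132) + 11 = 2*(-132) + 11 = -264 + 11 = -253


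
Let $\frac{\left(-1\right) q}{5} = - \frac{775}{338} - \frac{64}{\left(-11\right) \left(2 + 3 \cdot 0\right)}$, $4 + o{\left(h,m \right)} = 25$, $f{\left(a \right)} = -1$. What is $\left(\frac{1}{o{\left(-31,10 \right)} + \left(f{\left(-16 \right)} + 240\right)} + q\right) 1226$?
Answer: $- \frac{70131491}{18590} \approx -3772.5$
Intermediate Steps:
$o{\left(h,m \right)} = 21$ ($o{\left(h,m \right)} = -4 + 25 = 21$)
$q = - \frac{11455}{3718}$ ($q = - 5 \left(- \frac{775}{338} - \frac{64}{\left(-11\right) \left(2 + 3 \cdot 0\right)}\right) = - 5 \left(\left(-775\right) \frac{1}{338} - \frac{64}{\left(-11\right) \left(2 + 0\right)}\right) = - 5 \left(- \frac{775}{338} - \frac{64}{\left(-11\right) 2}\right) = - 5 \left(- \frac{775}{338} - \frac{64}{-22}\right) = - 5 \left(- \frac{775}{338} - - \frac{32}{11}\right) = - 5 \left(- \frac{775}{338} + \frac{32}{11}\right) = \left(-5\right) \frac{2291}{3718} = - \frac{11455}{3718} \approx -3.081$)
$\left(\frac{1}{o{\left(-31,10 \right)} + \left(f{\left(-16 \right)} + 240\right)} + q\right) 1226 = \left(\frac{1}{21 + \left(-1 + 240\right)} - \frac{11455}{3718}\right) 1226 = \left(\frac{1}{21 + 239} - \frac{11455}{3718}\right) 1226 = \left(\frac{1}{260} - \frac{11455}{3718}\right) 1226 = \left(- \frac{114407}{37180}\right) 1226 = - \frac{70131491}{18590}$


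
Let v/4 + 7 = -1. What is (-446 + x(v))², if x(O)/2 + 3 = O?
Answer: 266256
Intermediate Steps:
v = -32 (v = -28 + 4*(-1) = -28 - 4 = -32)
x(O) = -6 + 2*O
(-446 + x(v))² = (-446 + (-6 + 2*(-32)))² = (-446 + (-6 - 64))² = (-446 - 70)² = (-516)² = 266256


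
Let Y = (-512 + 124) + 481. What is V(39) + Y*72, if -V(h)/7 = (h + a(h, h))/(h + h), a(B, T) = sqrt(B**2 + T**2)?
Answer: 13385/2 - 7*sqrt(2)/2 ≈ 6687.5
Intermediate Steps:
V(h) = -7*(h + sqrt(2)*sqrt(h**2))/(2*h) (V(h) = -7*(h + sqrt(h**2 + h**2))/(h + h) = -7*(h + sqrt(2*h**2))/(2*h) = -7*(h + sqrt(2)*sqrt(h**2))*1/(2*h) = -7*(h + sqrt(2)*sqrt(h**2))/(2*h))
Y = 93 (Y = -388 + 481 = 93)
V(39) + Y*72 = (7/2)*(-1*39 - sqrt(2)*sqrt(39**2))/39 + 93*72 = (7/2)*(1/39)*(-39 - sqrt(2)*sqrt(1521)) + 6696 = (7/2)*(1/39)*(-39 - 1*sqrt(2)*39) + 6696 = (7/2)*(1/39)*(-39 - 39*sqrt(2)) + 6696 = (-7/2 - 7*sqrt(2)/2) + 6696 = 13385/2 - 7*sqrt(2)/2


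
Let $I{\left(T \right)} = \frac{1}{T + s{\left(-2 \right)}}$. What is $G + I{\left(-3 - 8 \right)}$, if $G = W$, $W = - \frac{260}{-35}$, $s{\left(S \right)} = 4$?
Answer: $\frac{51}{7} \approx 7.2857$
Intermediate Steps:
$W = \frac{52}{7}$ ($W = \left(-260\right) \left(- \frac{1}{35}\right) = \frac{52}{7} \approx 7.4286$)
$G = \frac{52}{7} \approx 7.4286$
$I{\left(T \right)} = \frac{1}{4 + T}$ ($I{\left(T \right)} = \frac{1}{T + 4} = \frac{1}{4 + T}$)
$G + I{\left(-3 - 8 \right)} = \frac{52}{7} + \frac{1}{4 - 11} = \frac{52}{7} + \frac{1}{-7} = \frac{52}{7} - \frac{1}{7} = \frac{51}{7}$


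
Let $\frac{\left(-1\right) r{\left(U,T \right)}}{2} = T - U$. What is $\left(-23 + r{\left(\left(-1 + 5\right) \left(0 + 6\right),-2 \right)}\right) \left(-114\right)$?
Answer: $-3306$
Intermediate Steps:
$r{\left(U,T \right)} = - 2 T + 2 U$ ($r{\left(U,T \right)} = - 2 \left(T - U\right) = - 2 T + 2 U$)
$\left(-23 + r{\left(\left(-1 + 5\right) \left(0 + 6\right),-2 \right)}\right) \left(-114\right) = \left(-23 - \left(-4 - 2 \left(-1 + 5\right) \left(0 + 6\right)\right)\right) \left(-114\right) = \left(-23 + \left(4 + 2 \cdot 4 \cdot 6\right)\right) \left(-114\right) = \left(-23 + \left(4 + 2 \cdot 24\right)\right) \left(-114\right) = \left(-23 + \left(4 + 48\right)\right) \left(-114\right) = \left(-23 + 52\right) \left(-114\right) = 29 \left(-114\right) = -3306$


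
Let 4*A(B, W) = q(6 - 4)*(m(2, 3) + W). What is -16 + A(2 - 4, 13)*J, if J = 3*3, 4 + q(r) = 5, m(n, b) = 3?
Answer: 20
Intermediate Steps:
q(r) = 1 (q(r) = -4 + 5 = 1)
J = 9
A(B, W) = 3/4 + W/4 (A(B, W) = (1*(3 + W))/4 = (3 + W)/4 = 3/4 + W/4)
-16 + A(2 - 4, 13)*J = -16 + (3/4 + (1/4)*13)*9 = -16 + (3/4 + 13/4)*9 = -16 + 4*9 = -16 + 36 = 20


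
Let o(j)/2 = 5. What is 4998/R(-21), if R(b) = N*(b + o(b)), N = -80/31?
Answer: 77469/440 ≈ 176.07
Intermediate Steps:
N = -80/31 (N = -80*1/31 = -80/31 ≈ -2.5806)
o(j) = 10 (o(j) = 2*5 = 10)
R(b) = -800/31 - 80*b/31 (R(b) = -80*(b + 10)/31 = -80*(10 + b)/31 = -800/31 - 80*b/31)
4998/R(-21) = 4998/(-800/31 - 80/31*(-21)) = 4998/(-800/31 + 1680/31) = 4998/(880/31) = 4998*(31/880) = 77469/440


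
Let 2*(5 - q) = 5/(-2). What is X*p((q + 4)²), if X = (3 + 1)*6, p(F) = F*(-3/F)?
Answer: -72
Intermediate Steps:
q = 25/4 (q = 5 - 5/(2*(-2)) = 5 - 5*(-1)/(2*2) = 5 - ½*(-5/2) = 5 + 5/4 = 25/4 ≈ 6.2500)
p(F) = -3
X = 24 (X = 4*6 = 24)
X*p((q + 4)²) = 24*(-3) = -72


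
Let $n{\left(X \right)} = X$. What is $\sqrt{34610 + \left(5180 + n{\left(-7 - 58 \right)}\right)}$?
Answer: $5 \sqrt{1589} \approx 199.31$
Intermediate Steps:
$\sqrt{34610 + \left(5180 + n{\left(-7 - 58 \right)}\right)} = \sqrt{34610 + \left(5180 - 65\right)} = \sqrt{34610 + 5115} = \sqrt{39725} = 5 \sqrt{1589}$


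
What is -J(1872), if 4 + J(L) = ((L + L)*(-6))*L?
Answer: 42052612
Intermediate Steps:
J(L) = -4 - 12*L² (J(L) = -4 + ((L + L)*(-6))*L = -4 + ((2*L)*(-6))*L = -4 + (-12*L)*L = -4 - 12*L²)
-J(1872) = -(-4 - 12*1872²) = -(-4 - 12*3504384) = -(-4 - 42052608) = -1*(-42052612) = 42052612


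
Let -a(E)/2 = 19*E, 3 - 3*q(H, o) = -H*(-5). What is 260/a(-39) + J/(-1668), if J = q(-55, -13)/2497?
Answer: 149801/853974 ≈ 0.17542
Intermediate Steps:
q(H, o) = 1 - 5*H/3 (q(H, o) = 1 - (-H)*(-5)/3 = 1 - 5*H/3)
a(E) = -38*E
J = 278/7491 (J = (1 - 5/3*(-55))/2497 = (1 + 275/3)*(1/2497) = (278/3)*(1/2497) = 278/7491 ≈ 0.037111)
260/a(-39) + J/(-1668) = 260/((-38*(-39))) + (278/7491)/(-1668) = 260/1482 + (278/7491)*(-1/1668) = 260*(1/1482) - 1/44946 = 10/57 - 1/44946 = 149801/853974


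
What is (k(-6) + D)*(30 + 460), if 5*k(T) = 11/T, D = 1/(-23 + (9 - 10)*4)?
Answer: -5341/27 ≈ -197.81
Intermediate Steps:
D = -1/27 (D = 1/(-23 - 1*4) = 1/(-23 - 4) = 1/(-27) = -1/27 ≈ -0.037037)
k(T) = 11/(5*T) (k(T) = (11/T)/5 = 11/(5*T))
(k(-6) + D)*(30 + 460) = ((11/5)/(-6) - 1/27)*(30 + 460) = ((11/5)*(-1/6) - 1/27)*490 = (-11/30 - 1/27)*490 = -109/270*490 = -5341/27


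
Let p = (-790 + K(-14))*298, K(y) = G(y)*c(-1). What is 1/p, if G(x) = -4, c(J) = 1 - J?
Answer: -1/237804 ≈ -4.2051e-6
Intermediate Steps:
K(y) = -8 (K(y) = -4*(1 - 1*(-1)) = -4*(1 + 1) = -4*2 = -8)
p = -237804 (p = (-790 - 8)*298 = -798*298 = -237804)
1/p = 1/(-237804) = -1/237804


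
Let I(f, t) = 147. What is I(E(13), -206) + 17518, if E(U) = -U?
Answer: 17665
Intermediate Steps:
I(E(13), -206) + 17518 = 147 + 17518 = 17665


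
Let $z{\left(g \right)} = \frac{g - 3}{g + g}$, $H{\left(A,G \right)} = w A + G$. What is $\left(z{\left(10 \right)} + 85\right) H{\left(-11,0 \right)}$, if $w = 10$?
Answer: $- \frac{18777}{2} \approx -9388.5$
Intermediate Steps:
$H{\left(A,G \right)} = G + 10 A$ ($H{\left(A,G \right)} = 10 A + G = G + 10 A$)
$z{\left(g \right)} = \frac{-3 + g}{2 g}$
$\left(z{\left(10 \right)} + 85\right) H{\left(-11,0 \right)} = \left(\frac{-3 + 10}{2 \cdot 10} + 85\right) \left(0 + 10 \left(-11\right)\right) = \left(\frac{1}{2} \cdot \frac{1}{10} \cdot 7 + 85\right) \left(0 - 110\right) = \left(\frac{7}{20} + 85\right) \left(-110\right) = \frac{1707}{20} \left(-110\right) = - \frac{18777}{2}$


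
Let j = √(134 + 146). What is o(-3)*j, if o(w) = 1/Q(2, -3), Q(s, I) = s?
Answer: √70 ≈ 8.3666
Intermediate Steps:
j = 2*√70 (j = √280 = 2*√70 ≈ 16.733)
o(w) = ½ (o(w) = 1/2 = ½)
o(-3)*j = (2*√70)/2 = √70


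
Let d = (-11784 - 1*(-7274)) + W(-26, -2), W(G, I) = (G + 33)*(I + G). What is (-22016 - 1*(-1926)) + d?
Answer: -24796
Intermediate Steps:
W(G, I) = (33 + G)*(G + I)
d = -4706 (d = (-11784 - 1*(-7274)) + ((-26)² + 33*(-26) + 33*(-2) - 26*(-2)) = (-11784 + 7274) + (676 - 858 - 66 + 52) = -4510 - 196 = -4706)
(-22016 - 1*(-1926)) + d = (-22016 - 1*(-1926)) - 4706 = (-22016 + 1926) - 4706 = -20090 - 4706 = -24796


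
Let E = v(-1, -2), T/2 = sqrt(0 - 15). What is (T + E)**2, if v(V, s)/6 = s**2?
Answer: 516 + 96*I*sqrt(15) ≈ 516.0 + 371.81*I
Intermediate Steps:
T = 2*I*sqrt(15) (T = 2*sqrt(0 - 15) = 2*sqrt(-15) = 2*(I*sqrt(15)) = 2*I*sqrt(15) ≈ 7.746*I)
v(V, s) = 6*s**2
E = 24 (E = 6*(-2)**2 = 6*4 = 24)
(T + E)**2 = (2*I*sqrt(15) + 24)**2 = (24 + 2*I*sqrt(15))**2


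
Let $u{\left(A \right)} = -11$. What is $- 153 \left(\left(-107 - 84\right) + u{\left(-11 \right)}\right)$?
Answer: $30906$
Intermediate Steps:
$- 153 \left(\left(-107 - 84\right) + u{\left(-11 \right)}\right) = - 153 \left(\left(-107 - 84\right) - 11\right) = - 153 \left(-191 - 11\right) = \left(-153\right) \left(-202\right) = 30906$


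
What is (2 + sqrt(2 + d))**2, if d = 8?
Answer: (2 + sqrt(10))**2 ≈ 26.649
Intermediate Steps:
(2 + sqrt(2 + d))**2 = (2 + sqrt(2 + 8))**2 = (2 + sqrt(10))**2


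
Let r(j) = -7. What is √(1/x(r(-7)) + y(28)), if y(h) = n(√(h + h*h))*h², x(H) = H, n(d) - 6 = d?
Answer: √(230489 + 76832*√203)/7 ≈ 164.45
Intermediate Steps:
n(d) = 6 + d
y(h) = h²*(6 + √(h + h²)) (y(h) = (6 + √(h + h*h))*h² = (6 + √(h + h²))*h² = h²*(6 + √(h + h²)))
√(1/x(r(-7)) + y(28)) = √(1/(-7) + 28²*(6 + √(28*(1 + 28)))) = √(-⅐ + 784*(6 + √(28*29))) = √(-⅐ + 784*(6 + √812)) = √(-⅐ + 784*(6 + 2*√203)) = √(-⅐ + (4704 + 1568*√203)) = √(32927/7 + 1568*√203)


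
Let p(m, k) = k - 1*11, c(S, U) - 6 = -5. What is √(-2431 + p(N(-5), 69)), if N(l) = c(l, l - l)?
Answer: I*√2373 ≈ 48.713*I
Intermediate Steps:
c(S, U) = 1 (c(S, U) = 6 - 5 = 1)
N(l) = 1
p(m, k) = -11 + k (p(m, k) = k - 11 = -11 + k)
√(-2431 + p(N(-5), 69)) = √(-2431 + (-11 + 69)) = √(-2431 + 58) = √(-2373) = I*√2373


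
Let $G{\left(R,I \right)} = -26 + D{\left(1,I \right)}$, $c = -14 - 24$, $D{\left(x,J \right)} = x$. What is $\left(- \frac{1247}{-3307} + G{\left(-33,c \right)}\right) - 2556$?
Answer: $- \frac{8534120}{3307} \approx -2580.6$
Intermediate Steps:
$c = -38$
$G{\left(R,I \right)} = -25$ ($G{\left(R,I \right)} = -26 + 1 = -25$)
$\left(- \frac{1247}{-3307} + G{\left(-33,c \right)}\right) - 2556 = \left(- \frac{1247}{-3307} - 25\right) - 2556 = \left(\left(-1247\right) \left(- \frac{1}{3307}\right) - 25\right) - 2556 = \left(\frac{1247}{3307} - 25\right) - 2556 = - \frac{81428}{3307} - 2556 = - \frac{8534120}{3307}$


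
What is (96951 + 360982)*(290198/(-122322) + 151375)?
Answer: 4239590091622508/61161 ≈ 6.9318e+10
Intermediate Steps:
(96951 + 360982)*(290198/(-122322) + 151375) = 457933*(290198*(-1/122322) + 151375) = 457933*(-145099/61161 + 151375) = 457933*(9258101276/61161) = 4239590091622508/61161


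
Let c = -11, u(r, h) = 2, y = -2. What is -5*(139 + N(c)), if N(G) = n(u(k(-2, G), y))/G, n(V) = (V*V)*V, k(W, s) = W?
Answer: -7605/11 ≈ -691.36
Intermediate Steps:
n(V) = V³ (n(V) = V²*V = V³)
N(G) = 8/G (N(G) = 2³/G = 8/G)
-5*(139 + N(c)) = -5*(139 + 8/(-11)) = -5*(139 + 8*(-1/11)) = -5*(139 - 8/11) = -5*1521/11 = -7605/11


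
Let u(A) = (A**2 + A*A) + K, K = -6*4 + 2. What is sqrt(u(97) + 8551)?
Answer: sqrt(27347) ≈ 165.37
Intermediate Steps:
K = -22 (K = -24 + 2 = -22)
u(A) = -22 + 2*A**2 (u(A) = (A**2 + A*A) - 22 = (A**2 + A**2) - 22 = 2*A**2 - 22 = -22 + 2*A**2)
sqrt(u(97) + 8551) = sqrt((-22 + 2*97**2) + 8551) = sqrt((-22 + 2*9409) + 8551) = sqrt((-22 + 18818) + 8551) = sqrt(18796 + 8551) = sqrt(27347)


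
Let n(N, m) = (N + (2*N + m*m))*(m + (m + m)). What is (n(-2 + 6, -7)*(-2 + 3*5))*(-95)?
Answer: 1582035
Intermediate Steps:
n(N, m) = 3*m*(m² + 3*N) (n(N, m) = (N + (2*N + m²))*(m + 2*m) = (N + (m² + 2*N))*(3*m) = (m² + 3*N)*(3*m) = 3*m*(m² + 3*N))
(n(-2 + 6, -7)*(-2 + 3*5))*(-95) = ((3*(-7)*((-7)² + 3*(-2 + 6)))*(-2 + 3*5))*(-95) = ((3*(-7)*(49 + 3*4))*(-2 + 15))*(-95) = ((3*(-7)*(49 + 12))*13)*(-95) = ((3*(-7)*61)*13)*(-95) = -1281*13*(-95) = -16653*(-95) = 1582035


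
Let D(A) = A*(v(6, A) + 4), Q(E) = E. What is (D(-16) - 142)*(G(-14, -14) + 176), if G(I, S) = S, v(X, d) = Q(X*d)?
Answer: 215460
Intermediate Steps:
v(X, d) = X*d
D(A) = A*(4 + 6*A) (D(A) = A*(6*A + 4) = A*(4 + 6*A))
(D(-16) - 142)*(G(-14, -14) + 176) = (2*(-16)*(2 + 3*(-16)) - 142)*(-14 + 176) = (2*(-16)*(2 - 48) - 142)*162 = (2*(-16)*(-46) - 142)*162 = (1472 - 142)*162 = 1330*162 = 215460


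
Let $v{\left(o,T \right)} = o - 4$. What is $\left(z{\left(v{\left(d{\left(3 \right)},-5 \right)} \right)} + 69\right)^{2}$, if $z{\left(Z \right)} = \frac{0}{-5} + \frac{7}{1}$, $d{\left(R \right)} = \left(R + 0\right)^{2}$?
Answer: $5776$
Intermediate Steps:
$d{\left(R \right)} = R^{2}$
$v{\left(o,T \right)} = -4 + o$ ($v{\left(o,T \right)} = o - 4 = -4 + o$)
$z{\left(Z \right)} = 7$ ($z{\left(Z \right)} = 0 \left(- \frac{1}{5}\right) + 7 \cdot 1 = 0 + 7 = 7$)
$\left(z{\left(v{\left(d{\left(3 \right)},-5 \right)} \right)} + 69\right)^{2} = \left(7 + 69\right)^{2} = 76^{2} = 5776$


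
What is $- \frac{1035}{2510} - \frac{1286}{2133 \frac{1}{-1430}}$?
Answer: $\frac{922726429}{1070766} \approx 861.74$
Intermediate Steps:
$- \frac{1035}{2510} - \frac{1286}{2133 \frac{1}{-1430}} = \left(-1035\right) \frac{1}{2510} - \frac{1286}{2133 \left(- \frac{1}{1430}\right)} = - \frac{207}{502} - \frac{1286}{- \frac{2133}{1430}} = - \frac{207}{502} - - \frac{1838980}{2133} = - \frac{207}{502} + \frac{1838980}{2133} = \frac{922726429}{1070766}$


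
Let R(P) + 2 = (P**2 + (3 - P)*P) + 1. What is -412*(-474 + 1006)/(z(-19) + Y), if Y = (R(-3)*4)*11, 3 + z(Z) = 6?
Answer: 11536/23 ≈ 501.57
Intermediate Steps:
z(Z) = 3 (z(Z) = -3 + 6 = 3)
R(P) = -1 + P**2 + P*(3 - P) (R(P) = -2 + ((P**2 + (3 - P)*P) + 1) = -2 + ((P**2 + P*(3 - P)) + 1) = -2 + (1 + P**2 + P*(3 - P)) = -1 + P**2 + P*(3 - P))
Y = -440 (Y = ((-1 + 3*(-3))*4)*11 = ((-1 - 9)*4)*11 = -10*4*11 = -40*11 = -440)
-412*(-474 + 1006)/(z(-19) + Y) = -412*(-474 + 1006)/(3 - 440) = -219184/(-437) = -219184*(-1)/437 = -412*(-28/23) = 11536/23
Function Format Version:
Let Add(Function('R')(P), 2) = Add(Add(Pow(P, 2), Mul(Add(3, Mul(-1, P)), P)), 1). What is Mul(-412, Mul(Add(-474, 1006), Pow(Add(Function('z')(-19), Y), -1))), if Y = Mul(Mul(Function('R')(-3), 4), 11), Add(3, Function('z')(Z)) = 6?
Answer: Rational(11536, 23) ≈ 501.57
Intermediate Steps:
Function('z')(Z) = 3 (Function('z')(Z) = Add(-3, 6) = 3)
Function('R')(P) = Add(-1, Pow(P, 2), Mul(P, Add(3, Mul(-1, P)))) (Function('R')(P) = Add(-2, Add(Add(Pow(P, 2), Mul(Add(3, Mul(-1, P)), P)), 1)) = Add(-2, Add(Add(Pow(P, 2), Mul(P, Add(3, Mul(-1, P)))), 1)) = Add(-2, Add(1, Pow(P, 2), Mul(P, Add(3, Mul(-1, P))))) = Add(-1, Pow(P, 2), Mul(P, Add(3, Mul(-1, P)))))
Y = -440 (Y = Mul(Mul(Add(-1, Mul(3, -3)), 4), 11) = Mul(Mul(Add(-1, -9), 4), 11) = Mul(Mul(-10, 4), 11) = Mul(-40, 11) = -440)
Mul(-412, Mul(Add(-474, 1006), Pow(Add(Function('z')(-19), Y), -1))) = Mul(-412, Mul(Add(-474, 1006), Pow(Add(3, -440), -1))) = Mul(-412, Mul(532, Pow(-437, -1))) = Mul(-412, Mul(532, Rational(-1, 437))) = Mul(-412, Rational(-28, 23)) = Rational(11536, 23)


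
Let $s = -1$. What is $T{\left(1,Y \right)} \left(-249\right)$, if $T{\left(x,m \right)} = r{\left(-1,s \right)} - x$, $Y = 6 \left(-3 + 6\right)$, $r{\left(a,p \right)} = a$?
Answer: $498$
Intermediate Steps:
$Y = 18$ ($Y = 6 \cdot 3 = 18$)
$T{\left(x,m \right)} = -1 - x$
$T{\left(1,Y \right)} \left(-249\right) = \left(-1 - 1\right) \left(-249\right) = \left(-2\right) \left(-249\right) = 498$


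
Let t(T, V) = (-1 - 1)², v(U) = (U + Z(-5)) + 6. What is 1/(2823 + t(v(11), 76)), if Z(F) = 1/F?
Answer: 1/2827 ≈ 0.00035373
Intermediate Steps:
Z(F) = 1/F
v(U) = 29/5 + U (v(U) = (U + 1/(-5)) + 6 = (U - ⅕) + 6 = (-⅕ + U) + 6 = 29/5 + U)
t(T, V) = 4 (t(T, V) = (-2)² = 4)
1/(2823 + t(v(11), 76)) = 1/(2823 + 4) = 1/2827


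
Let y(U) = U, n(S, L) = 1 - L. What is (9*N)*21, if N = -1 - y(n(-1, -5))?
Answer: -1323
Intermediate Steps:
N = -7 (N = -1 - (1 - 1*(-5)) = -1 - (1 + 5) = -1 - 1*6 = -1 - 6 = -7)
(9*N)*21 = (9*(-7))*21 = -63*21 = -1323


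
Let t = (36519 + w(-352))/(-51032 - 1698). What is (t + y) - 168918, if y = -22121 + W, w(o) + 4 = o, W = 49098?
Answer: -7484585093/52730 ≈ -1.4194e+5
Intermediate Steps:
w(o) = -4 + o
t = -36163/52730 (t = (36519 + (-4 - 352))/(-51032 - 1698) = (36519 - 356)/(-52730) = 36163*(-1/52730) = -36163/52730 ≈ -0.68581)
y = 26977 (y = -22121 + 49098 = 26977)
(t + y) - 168918 = (-36163/52730 + 26977) - 168918 = 1422461047/52730 - 168918 = -7484585093/52730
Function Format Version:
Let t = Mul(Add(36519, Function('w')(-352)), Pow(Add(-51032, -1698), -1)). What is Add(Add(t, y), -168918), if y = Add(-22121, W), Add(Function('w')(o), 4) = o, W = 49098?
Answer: Rational(-7484585093, 52730) ≈ -1.4194e+5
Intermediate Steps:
Function('w')(o) = Add(-4, o)
t = Rational(-36163, 52730) (t = Mul(Add(36519, Add(-4, -352)), Pow(Add(-51032, -1698), -1)) = Mul(Add(36519, -356), Pow(-52730, -1)) = Mul(36163, Rational(-1, 52730)) = Rational(-36163, 52730) ≈ -0.68581)
y = 26977 (y = Add(-22121, 49098) = 26977)
Add(Add(t, y), -168918) = Add(Add(Rational(-36163, 52730), 26977), -168918) = Add(Rational(1422461047, 52730), -168918) = Rational(-7484585093, 52730)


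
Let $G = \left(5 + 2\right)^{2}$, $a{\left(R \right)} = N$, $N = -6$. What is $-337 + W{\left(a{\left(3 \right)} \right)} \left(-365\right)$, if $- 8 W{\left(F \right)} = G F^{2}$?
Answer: $\frac{160291}{2} \approx 80146.0$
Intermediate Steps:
$a{\left(R \right)} = -6$
$G = 49$ ($G = 7^{2} = 49$)
$W{\left(F \right)} = - \frac{49 F^{2}}{8}$
$-337 + W{\left(a{\left(3 \right)} \right)} \left(-365\right) = -337 + - \frac{49 \left(-6\right)^{2}}{8} \left(-365\right) = -337 + \left(- \frac{49}{8}\right) 36 \left(-365\right) = -337 - - \frac{160965}{2} = -337 + \frac{160965}{2} = \frac{160291}{2}$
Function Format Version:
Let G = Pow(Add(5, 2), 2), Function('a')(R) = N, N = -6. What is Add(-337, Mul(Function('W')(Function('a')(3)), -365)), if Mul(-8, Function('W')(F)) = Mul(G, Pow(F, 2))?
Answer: Rational(160291, 2) ≈ 80146.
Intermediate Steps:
Function('a')(R) = -6
G = 49 (G = Pow(7, 2) = 49)
Function('W')(F) = Mul(Rational(-49, 8), Pow(F, 2)) (Function('W')(F) = Mul(Rational(-1, 8), Mul(49, Pow(F, 2))) = Mul(Rational(-49, 8), Pow(F, 2)))
Add(-337, Mul(Function('W')(Function('a')(3)), -365)) = Add(-337, Mul(Mul(Rational(-49, 8), Pow(-6, 2)), -365)) = Add(-337, Mul(Mul(Rational(-49, 8), 36), -365)) = Add(-337, Mul(Rational(-441, 2), -365)) = Add(-337, Rational(160965, 2)) = Rational(160291, 2)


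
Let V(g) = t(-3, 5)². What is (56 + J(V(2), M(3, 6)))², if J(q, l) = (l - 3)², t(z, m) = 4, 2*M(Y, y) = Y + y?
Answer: 54289/16 ≈ 3393.1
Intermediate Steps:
M(Y, y) = Y/2 + y/2 (M(Y, y) = (Y + y)/2 = Y/2 + y/2)
V(g) = 16 (V(g) = 4² = 16)
J(q, l) = (-3 + l)²
(56 + J(V(2), M(3, 6)))² = (56 + (-3 + ((½)*3 + (½)*6))²)² = (56 + (-3 + (3/2 + 3))²)² = (56 + (-3 + 9/2)²)² = (56 + (3/2)²)² = (56 + 9/4)² = (233/4)² = 54289/16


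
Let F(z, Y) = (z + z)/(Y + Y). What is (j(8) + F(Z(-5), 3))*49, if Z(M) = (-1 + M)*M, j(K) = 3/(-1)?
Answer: 343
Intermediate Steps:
j(K) = -3 (j(K) = 3*(-1) = -3)
Z(M) = M*(-1 + M)
F(z, Y) = z/Y (F(z, Y) = (2*z)/((2*Y)) = (2*z)*(1/(2*Y)) = z/Y)
(j(8) + F(Z(-5), 3))*49 = (-3 - 5*(-1 - 5)/3)*49 = (-3 - 5*(-6)*(⅓))*49 = (-3 + 30*(⅓))*49 = (-3 + 10)*49 = 7*49 = 343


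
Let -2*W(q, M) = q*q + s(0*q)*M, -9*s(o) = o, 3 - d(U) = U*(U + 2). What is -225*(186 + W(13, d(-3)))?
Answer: -45675/2 ≈ -22838.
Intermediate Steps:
d(U) = 3 - U*(2 + U) (d(U) = 3 - U*(U + 2) = 3 - U*(2 + U))
s(o) = -o/9
W(q, M) = -q²/2 (W(q, M) = -(q*q + (-0*q)*M)/2 = -(q² + (-⅑*0)*M)/2 = -(q² + 0*M)/2 = -(q² + 0)/2 = -q²/2)
-225*(186 + W(13, d(-3))) = -225*(186 - ½*13²) = -225*(186 - ½*169) = -225*(186 - 169/2) = -225*203/2 = -45675/2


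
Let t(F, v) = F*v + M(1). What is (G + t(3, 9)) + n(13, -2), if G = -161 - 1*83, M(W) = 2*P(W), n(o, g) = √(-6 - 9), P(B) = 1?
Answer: -215 + I*√15 ≈ -215.0 + 3.873*I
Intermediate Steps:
n(o, g) = I*√15 (n(o, g) = √(-15) = I*√15)
M(W) = 2 (M(W) = 2*1 = 2)
t(F, v) = 2 + F*v (t(F, v) = F*v + 2 = 2 + F*v)
G = -244 (G = -161 - 83 = -244)
(G + t(3, 9)) + n(13, -2) = (-244 + (2 + 3*9)) + I*√15 = (-244 + (2 + 27)) + I*√15 = (-244 + 29) + I*√15 = -215 + I*√15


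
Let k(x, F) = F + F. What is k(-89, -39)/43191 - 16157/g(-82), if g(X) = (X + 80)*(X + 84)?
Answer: 232612225/57588 ≈ 4039.3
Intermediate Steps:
k(x, F) = 2*F
g(X) = (80 + X)*(84 + X)
k(-89, -39)/43191 - 16157/g(-82) = (2*(-39))/43191 - 16157/(6720 + (-82)**2 + 164*(-82)) = -78*1/43191 - 16157/(6720 + 6724 - 13448) = -26/14397 - 16157/(-4) = -26/14397 - 16157*(-1/4) = -26/14397 + 16157/4 = 232612225/57588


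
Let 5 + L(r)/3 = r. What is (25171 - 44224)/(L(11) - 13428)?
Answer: 2117/1490 ≈ 1.4208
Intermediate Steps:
L(r) = -15 + 3*r
(25171 - 44224)/(L(11) - 13428) = (25171 - 44224)/((-15 + 3*11) - 13428) = -19053/((-15 + 33) - 13428) = -19053/(18 - 13428) = -19053/(-13410) = -19053*(-1/13410) = 2117/1490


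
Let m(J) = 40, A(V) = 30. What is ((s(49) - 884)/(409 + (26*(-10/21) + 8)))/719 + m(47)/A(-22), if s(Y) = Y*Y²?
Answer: 31793567/18328029 ≈ 1.7347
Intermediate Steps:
s(Y) = Y³
((s(49) - 884)/(409 + (26*(-10/21) + 8)))/719 + m(47)/A(-22) = ((49³ - 884)/(409 + (26*(-10/21) + 8)))/719 + 40/30 = ((117649 - 884)/(409 + (26*(-10*1/21) + 8)))*(1/719) + 40*(1/30) = (116765/(409 + (26*(-10/21) + 8)))*(1/719) + 4/3 = (116765/(409 + (-260/21 + 8)))*(1/719) + 4/3 = (116765/(409 - 92/21))*(1/719) + 4/3 = (116765/(8497/21))*(1/719) + 4/3 = (116765*(21/8497))*(1/719) + 4/3 = (2452065/8497)*(1/719) + 4/3 = 2452065/6109343 + 4/3 = 31793567/18328029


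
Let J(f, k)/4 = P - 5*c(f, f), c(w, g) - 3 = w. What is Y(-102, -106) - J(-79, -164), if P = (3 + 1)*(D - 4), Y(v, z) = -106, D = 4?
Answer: -1626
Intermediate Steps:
c(w, g) = 3 + w
P = 0 (P = (3 + 1)*(4 - 4) = 4*0 = 0)
J(f, k) = -60 - 20*f (J(f, k) = 4*(0 - 5*(3 + f)) = 4*(0 + (-15 - 5*f)) = 4*(-15 - 5*f) = -60 - 20*f)
Y(-102, -106) - J(-79, -164) = -106 - (-60 - 20*(-79)) = -106 - (-60 + 1580) = -106 - 1*1520 = -106 - 1520 = -1626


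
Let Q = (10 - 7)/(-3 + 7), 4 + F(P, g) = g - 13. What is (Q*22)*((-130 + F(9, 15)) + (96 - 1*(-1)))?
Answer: -1155/2 ≈ -577.50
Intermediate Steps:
F(P, g) = -17 + g (F(P, g) = -4 + (g - 13) = -4 + (-13 + g) = -17 + g)
Q = 3/4 ≈ 0.75000
(Q*22)*((-130 + F(9, 15)) + (96 - 1*(-1))) = ((3/4)*22)*((-130 + (-17 + 15)) + (96 - 1*(-1))) = 33*((-130 - 2) + (96 + 1))/2 = 33*(-132 + 97)/2 = (33/2)*(-35) = -1155/2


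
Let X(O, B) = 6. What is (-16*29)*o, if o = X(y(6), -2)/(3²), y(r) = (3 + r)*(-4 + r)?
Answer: -928/3 ≈ -309.33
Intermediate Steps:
y(r) = (-4 + r)*(3 + r)
o = ⅔ (o = 6/(3²) = 6/9 = 6*(⅑) = ⅔ ≈ 0.66667)
(-16*29)*o = -16*29*(⅔) = -464*⅔ = -928/3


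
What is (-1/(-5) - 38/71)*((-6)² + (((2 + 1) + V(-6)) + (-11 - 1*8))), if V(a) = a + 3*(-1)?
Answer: -1309/355 ≈ -3.6873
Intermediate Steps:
V(a) = -3 + a (V(a) = a - 3 = -3 + a)
(-1/(-5) - 38/71)*((-6)² + (((2 + 1) + V(-6)) + (-11 - 1*8))) = (-1/(-5) - 38/71)*((-6)² + (((2 + 1) + (-3 - 6)) + (-11 - 1*8))) = (-1*(-⅕) - 38*1/71)*(36 + ((3 - 9) + (-11 - 8))) = (⅕ - 38/71)*(36 + (-6 - 19)) = -119*(36 - 25)/355 = -119/355*11 = -1309/355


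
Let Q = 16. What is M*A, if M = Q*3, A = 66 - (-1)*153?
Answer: 10512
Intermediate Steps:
A = 219 (A = 66 - 1*(-153) = 66 + 153 = 219)
M = 48 (M = 16*3 = 48)
M*A = 48*219 = 10512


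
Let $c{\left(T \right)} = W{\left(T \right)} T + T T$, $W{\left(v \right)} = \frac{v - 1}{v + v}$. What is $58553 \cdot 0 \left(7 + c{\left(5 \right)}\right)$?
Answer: $0$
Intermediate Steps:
$W{\left(v \right)} = \frac{-1 + v}{2 v}$
$c{\left(T \right)} = - \frac{1}{2} + T^{2} + \frac{T}{2}$ ($c{\left(T \right)} = \frac{-1 + T}{2 T} T + T T = \left(- \frac{1}{2} + \frac{T}{2}\right) + T^{2} = - \frac{1}{2} + T^{2} + \frac{T}{2}$)
$58553 \cdot 0 \left(7 + c{\left(5 \right)}\right) = 58553 \cdot 0 \left(7 + \left(- \frac{1}{2} + 5^{2} + \frac{1}{2} \cdot 5\right)\right) = 58553 \cdot 0 \left(7 + \left(- \frac{1}{2} + 25 + \frac{5}{2}\right)\right) = 58553 \cdot 0 \left(7 + 27\right) = 58553 \cdot 0 \cdot 34 = 58553 \cdot 0 = 0$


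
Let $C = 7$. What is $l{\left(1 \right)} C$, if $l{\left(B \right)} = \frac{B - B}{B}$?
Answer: $0$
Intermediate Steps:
$l{\left(B \right)} = 0$ ($l{\left(B \right)} = \frac{0}{B} = 0$)
$l{\left(1 \right)} C = 0 \cdot 7 = 0$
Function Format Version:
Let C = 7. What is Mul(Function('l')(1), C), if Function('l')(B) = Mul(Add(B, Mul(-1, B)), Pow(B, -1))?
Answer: 0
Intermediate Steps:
Function('l')(B) = 0 (Function('l')(B) = Mul(0, Pow(B, -1)) = 0)
Mul(Function('l')(1), C) = Mul(0, 7) = 0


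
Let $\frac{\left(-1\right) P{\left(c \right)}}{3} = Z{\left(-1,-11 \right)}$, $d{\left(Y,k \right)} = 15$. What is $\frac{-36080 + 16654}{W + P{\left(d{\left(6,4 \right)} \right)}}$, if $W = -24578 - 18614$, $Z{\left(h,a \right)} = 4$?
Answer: $\frac{9713}{21602} \approx 0.44963$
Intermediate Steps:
$P{\left(c \right)} = -12$ ($P{\left(c \right)} = \left(-3\right) 4 = -12$)
$W = -43192$
$\frac{-36080 + 16654}{W + P{\left(d{\left(6,4 \right)} \right)}} = \frac{-36080 + 16654}{-43192 - 12} = - \frac{19426}{-43204} = \left(-19426\right) \left(- \frac{1}{43204}\right) = \frac{9713}{21602}$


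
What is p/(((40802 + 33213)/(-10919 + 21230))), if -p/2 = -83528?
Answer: 1722514416/74015 ≈ 23273.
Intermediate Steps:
p = 167056 (p = -2*(-83528) = 167056)
p/(((40802 + 33213)/(-10919 + 21230))) = 167056/(((40802 + 33213)/(-10919 + 21230))) = 167056/((74015/10311)) = 167056/((74015*(1/10311))) = 167056/(74015/10311) = 167056*(10311/74015) = 1722514416/74015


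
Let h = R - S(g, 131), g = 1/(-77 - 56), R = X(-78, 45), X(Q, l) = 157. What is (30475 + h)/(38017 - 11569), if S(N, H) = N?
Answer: 1358019/1172528 ≈ 1.1582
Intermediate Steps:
R = 157
g = -1/133 (g = 1/(-133) = -1/133 ≈ -0.0075188)
h = 20882/133 (h = 157 - 1*(-1/133) = 157 + 1/133 = 20882/133 ≈ 157.01)
(30475 + h)/(38017 - 11569) = (30475 + 20882/133)/(38017 - 11569) = (4074057/133)/26448 = (4074057/133)*(1/26448) = 1358019/1172528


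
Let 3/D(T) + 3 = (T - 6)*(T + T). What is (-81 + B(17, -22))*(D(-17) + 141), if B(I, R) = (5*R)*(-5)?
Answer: 51515898/779 ≈ 66131.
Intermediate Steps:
B(I, R) = -25*R
D(T) = 3/(-3 + 2*T*(-6 + T)) (D(T) = 3/(-3 + (T - 6)*(T + T)) = 3/(-3 + (-6 + T)*(2*T)) = 3/(-3 + 2*T*(-6 + T)))
(-81 + B(17, -22))*(D(-17) + 141) = (-81 - 25*(-22))*(3/(-3 - 12*(-17) + 2*(-17)²) + 141) = (-81 + 550)*(3/(-3 + 204 + 2*289) + 141) = 469*(3/(-3 + 204 + 578) + 141) = 469*(3/779 + 141) = 469*(109842/779) = 51515898/779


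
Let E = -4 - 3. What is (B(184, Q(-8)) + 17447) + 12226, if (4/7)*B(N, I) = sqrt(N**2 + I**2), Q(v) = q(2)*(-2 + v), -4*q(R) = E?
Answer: 29673 + 7*sqrt(136649)/8 ≈ 29996.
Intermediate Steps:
E = -7
q(R) = 7/4 (q(R) = -1/4*(-7) = 7/4)
Q(v) = -7/2 + 7*v/4 (Q(v) = 7*(-2 + v)/4 = -7/2 + 7*v/4)
B(N, I) = 7*sqrt(I**2 + N**2)/4 (B(N, I) = 7*sqrt(N**2 + I**2)/4 = 7*sqrt(I**2 + N**2)/4)
(B(184, Q(-8)) + 17447) + 12226 = (7*sqrt((-7/2 + (7/4)*(-8))**2 + 184**2)/4 + 17447) + 12226 = (7*sqrt((-7/2 - 14)**2 + 33856)/4 + 17447) + 12226 = (7*sqrt((-35/2)**2 + 33856)/4 + 17447) + 12226 = (7*sqrt(1225/4 + 33856)/4 + 17447) + 12226 = (7*sqrt(136649/4)/4 + 17447) + 12226 = (7*(sqrt(136649)/2)/4 + 17447) + 12226 = (7*sqrt(136649)/8 + 17447) + 12226 = (17447 + 7*sqrt(136649)/8) + 12226 = 29673 + 7*sqrt(136649)/8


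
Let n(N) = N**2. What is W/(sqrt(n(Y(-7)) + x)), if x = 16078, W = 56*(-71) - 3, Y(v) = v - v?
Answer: -3979*sqrt(16078)/16078 ≈ -31.380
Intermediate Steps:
Y(v) = 0
W = -3979 (W = -3976 - 3 = -3979)
W/(sqrt(n(Y(-7)) + x)) = -3979/sqrt(0**2 + 16078) = -3979/sqrt(0 + 16078) = -3979*sqrt(16078)/16078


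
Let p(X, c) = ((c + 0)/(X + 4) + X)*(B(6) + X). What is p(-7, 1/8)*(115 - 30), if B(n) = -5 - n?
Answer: 43095/4 ≈ 10774.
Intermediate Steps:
p(X, c) = (-11 + X)*(X + c/(4 + X)) (p(X, c) = ((c + 0)/(X + 4) + X)*((-5 - 1*6) + X) = (c/(4 + X) + X)*((-5 - 6) + X) = (X + c/(4 + X))*(-11 + X) = (-11 + X)*(X + c/(4 + X)))
p(-7, 1/8)*(115 - 30) = (((-7)**3 - 44*(-7) - 11/8 - 7*(-7)**2 - 7/8)/(4 - 7))*(115 - 30) = ((-343 + 308 - 11*1/8 - 7*49 - 7*1/8)/(-3))*85 = -(-343 + 308 - 11/8 - 343 - 7/8)/3*85 = -1/3*(-1521/4)*85 = (507/4)*85 = 43095/4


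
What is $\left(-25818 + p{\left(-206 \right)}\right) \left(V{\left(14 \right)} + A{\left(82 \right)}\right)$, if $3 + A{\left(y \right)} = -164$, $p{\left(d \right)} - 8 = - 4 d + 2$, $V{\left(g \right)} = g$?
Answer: $3822552$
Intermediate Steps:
$p{\left(d \right)} = 10 - 4 d$ ($p{\left(d \right)} = 8 - \left(-2 + 4 d\right) = 10 - 4 d$)
$A{\left(y \right)} = -167$ ($A{\left(y \right)} = -3 - 164 = -167$)
$\left(-25818 + p{\left(-206 \right)}\right) \left(V{\left(14 \right)} + A{\left(82 \right)}\right) = \left(-25818 + \left(10 - -824\right)\right) \left(14 - 167\right) = \left(-25818 + \left(10 + 824\right)\right) \left(-153\right) = \left(-25818 + 834\right) \left(-153\right) = \left(-24984\right) \left(-153\right) = 3822552$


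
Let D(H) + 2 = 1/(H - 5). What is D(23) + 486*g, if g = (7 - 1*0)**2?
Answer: 428617/18 ≈ 23812.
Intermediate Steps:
D(H) = -2 + 1/(-5 + H) (D(H) = -2 + 1/(H - 5) = -2 + 1/(-5 + H))
g = 49 (g = (7 + 0)**2 = 7**2 = 49)
D(23) + 486*g = (11 - 2*23)/(-5 + 23) + 486*49 = (11 - 46)/18 + 23814 = (1/18)*(-35) + 23814 = -35/18 + 23814 = 428617/18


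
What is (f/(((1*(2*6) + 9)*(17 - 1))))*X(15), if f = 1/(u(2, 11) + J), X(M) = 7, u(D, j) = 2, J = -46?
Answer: -1/2112 ≈ -0.00047348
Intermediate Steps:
f = -1/44 (f = 1/(2 - 46) = 1/(-44) = -1/44 ≈ -0.022727)
(f/(((1*(2*6) + 9)*(17 - 1))))*X(15) = -1/((17 - 1)*(1*(2*6) + 9))/44*7 = -1/(16*(1*12 + 9))/44*7 = -1/(16*(12 + 9))/44*7 = -1/(44*(21*16))*7 = -1/44/336*7 = -1/44*1/336*7 = -1/14784*7 = -1/2112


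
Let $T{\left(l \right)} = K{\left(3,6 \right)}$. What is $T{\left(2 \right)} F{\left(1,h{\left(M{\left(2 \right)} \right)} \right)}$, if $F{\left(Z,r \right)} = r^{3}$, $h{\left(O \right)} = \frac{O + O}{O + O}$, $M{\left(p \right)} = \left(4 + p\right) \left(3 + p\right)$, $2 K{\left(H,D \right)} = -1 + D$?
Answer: $\frac{5}{2} \approx 2.5$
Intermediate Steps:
$K{\left(H,D \right)} = - \frac{1}{2} + \frac{D}{2}$ ($K{\left(H,D \right)} = \frac{-1 + D}{2} = - \frac{1}{2} + \frac{D}{2}$)
$M{\left(p \right)} = \left(3 + p\right) \left(4 + p\right)$
$T{\left(l \right)} = \frac{5}{2}$ ($T{\left(l \right)} = - \frac{1}{2} + \frac{1}{2} \cdot 6 = - \frac{1}{2} + 3 = \frac{5}{2}$)
$h{\left(O \right)} = 1$ ($h{\left(O \right)} = \frac{2 O}{2 O} = 2 O \frac{1}{2 O} = 1$)
$T{\left(2 \right)} F{\left(1,h{\left(M{\left(2 \right)} \right)} \right)} = \frac{5 \cdot 1^{3}}{2} = \frac{5}{2} \cdot 1 = \frac{5}{2}$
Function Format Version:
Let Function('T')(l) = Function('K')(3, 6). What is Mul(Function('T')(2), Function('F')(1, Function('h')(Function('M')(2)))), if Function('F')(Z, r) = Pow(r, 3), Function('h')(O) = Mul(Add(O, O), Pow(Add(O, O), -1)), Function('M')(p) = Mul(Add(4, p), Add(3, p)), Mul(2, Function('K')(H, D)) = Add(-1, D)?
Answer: Rational(5, 2) ≈ 2.5000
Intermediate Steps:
Function('K')(H, D) = Add(Rational(-1, 2), Mul(Rational(1, 2), D)) (Function('K')(H, D) = Mul(Rational(1, 2), Add(-1, D)) = Add(Rational(-1, 2), Mul(Rational(1, 2), D)))
Function('M')(p) = Mul(Add(3, p), Add(4, p))
Function('T')(l) = Rational(5, 2) (Function('T')(l) = Add(Rational(-1, 2), Mul(Rational(1, 2), 6)) = Add(Rational(-1, 2), 3) = Rational(5, 2))
Function('h')(O) = 1 (Function('h')(O) = Mul(Mul(2, O), Pow(Mul(2, O), -1)) = Mul(Mul(2, O), Mul(Rational(1, 2), Pow(O, -1))) = 1)
Mul(Function('T')(2), Function('F')(1, Function('h')(Function('M')(2)))) = Mul(Rational(5, 2), Pow(1, 3)) = Mul(Rational(5, 2), 1) = Rational(5, 2)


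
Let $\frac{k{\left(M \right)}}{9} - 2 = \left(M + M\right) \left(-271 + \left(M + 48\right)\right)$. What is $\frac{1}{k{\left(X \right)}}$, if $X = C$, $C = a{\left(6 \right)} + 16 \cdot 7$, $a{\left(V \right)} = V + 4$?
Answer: $- \frac{1}{221778} \approx -4.509 \cdot 10^{-6}$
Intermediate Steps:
$a{\left(V \right)} = 4 + V$
$C = 122$ ($C = \left(4 + 6\right) + 16 \cdot 7 = 10 + 112 = 122$)
$X = 122$
$k{\left(M \right)} = 18 + 18 M \left(-223 + M\right)$ ($k{\left(M \right)} = 18 + 9 \left(M + M\right) \left(-271 + \left(M + 48\right)\right) = 18 + 9 \cdot 2 M \left(-271 + \left(48 + M\right)\right) = 18 + 9 \cdot 2 M \left(-223 + M\right) = 18 + 18 M \left(-223 + M\right)$)
$\frac{1}{k{\left(X \right)}} = \frac{1}{18 - 489708 + 18 \cdot 122^{2}} = \frac{1}{18 - 489708 + 18 \cdot 14884} = \frac{1}{18 - 489708 + 267912} = \frac{1}{-221778} = - \frac{1}{221778}$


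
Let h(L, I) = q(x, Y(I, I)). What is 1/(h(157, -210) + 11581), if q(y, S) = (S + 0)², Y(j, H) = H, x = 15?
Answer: 1/55681 ≈ 1.7959e-5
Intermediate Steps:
q(y, S) = S²
h(L, I) = I²
1/(h(157, -210) + 11581) = 1/((-210)² + 11581) = 1/(44100 + 11581) = 1/55681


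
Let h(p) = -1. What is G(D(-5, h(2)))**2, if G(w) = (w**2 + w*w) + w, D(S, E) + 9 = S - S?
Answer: 23409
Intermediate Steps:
D(S, E) = -9 (D(S, E) = -9 + (S - S) = -9 + 0 = -9)
G(w) = w + 2*w**2 (G(w) = (w**2 + w**2) + w = 2*w**2 + w = w + 2*w**2)
G(D(-5, h(2)))**2 = (-9*(1 + 2*(-9)))**2 = (-9*(1 - 18))**2 = (-9*(-17))**2 = 153**2 = 23409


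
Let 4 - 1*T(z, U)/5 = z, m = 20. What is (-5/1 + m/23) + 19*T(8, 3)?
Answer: -8835/23 ≈ -384.13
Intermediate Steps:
T(z, U) = 20 - 5*z
(-5/1 + m/23) + 19*T(8, 3) = (-5/1 + 20/23) + 19*(20 - 5*8) = (-5*1 + 20*(1/23)) + 19*(20 - 40) = (-5 + 20/23) + 19*(-20) = -95/23 - 380 = -8835/23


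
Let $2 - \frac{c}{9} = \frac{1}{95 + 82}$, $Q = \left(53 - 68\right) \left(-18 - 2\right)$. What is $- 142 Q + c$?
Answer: $- \frac{2512341}{59} \approx -42582.0$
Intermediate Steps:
$Q = 300$ ($Q = \left(53 - 68\right) \left(-20\right) = \left(-15\right) \left(-20\right) = 300$)
$c = \frac{1059}{59}$ ($c = 18 - \frac{9}{95 + 82} = 18 - \frac{9}{177} = 18 - \frac{3}{59} = \frac{1059}{59} \approx 17.949$)
$- 142 Q + c = \left(-142\right) 300 + \frac{1059}{59} = -42600 + \frac{1059}{59} = - \frac{2512341}{59}$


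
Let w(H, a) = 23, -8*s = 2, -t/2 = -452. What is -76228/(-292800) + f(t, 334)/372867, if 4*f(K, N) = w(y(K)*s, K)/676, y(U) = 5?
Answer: 100072322503/384388590300 ≈ 0.26034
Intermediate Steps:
t = 904 (t = -2*(-452) = 904)
s = -1/4 (s = -1/8*2 = -1/4 ≈ -0.25000)
f(K, N) = 23/2704 (f(K, N) = (23/676)/4 = (23*(1/676))/4 = (1/4)*(23/676) = 23/2704)
-76228/(-292800) + f(t, 334)/372867 = -76228/(-292800) + (23/2704)/372867 = -76228*(-1/292800) + (23/2704)*(1/372867) = 19057/73200 + 23/1008232368 = 100072322503/384388590300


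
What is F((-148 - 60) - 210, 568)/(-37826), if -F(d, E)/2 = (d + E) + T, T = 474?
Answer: 624/18913 ≈ 0.032993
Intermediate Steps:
F(d, E) = -948 - 2*E - 2*d (F(d, E) = -2*((d + E) + 474) = -2*((E + d) + 474) = -2*(474 + E + d) = -948 - 2*E - 2*d)
F((-148 - 60) - 210, 568)/(-37826) = (-948 - 2*568 - 2*((-148 - 60) - 210))/(-37826) = (-948 - 1136 - 2*(-208 - 210))*(-1/37826) = (-948 - 1136 - 2*(-418))*(-1/37826) = (-948 - 1136 + 836)*(-1/37826) = -1248*(-1/37826) = 624/18913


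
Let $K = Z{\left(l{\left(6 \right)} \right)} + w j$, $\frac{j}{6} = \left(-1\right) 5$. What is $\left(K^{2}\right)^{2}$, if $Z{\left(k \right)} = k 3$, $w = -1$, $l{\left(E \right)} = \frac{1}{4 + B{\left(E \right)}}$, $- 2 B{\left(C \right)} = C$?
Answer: $1185921$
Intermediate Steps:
$B{\left(C \right)} = - \frac{C}{2}$
$l{\left(E \right)} = \frac{1}{4 - \frac{E}{2}}$
$Z{\left(k \right)} = 3 k$
$j = -30$ ($j = 6 \left(\left(-1\right) 5\right) = 6 \left(-5\right) = -30$)
$K = 33$ ($K = 3 \left(- \frac{2}{-8 + 6}\right) - -30 = 3 \left(- \frac{2}{-2}\right) + 30 = 3 \left(\left(-2\right) \left(- \frac{1}{2}\right)\right) + 30 = 3 \cdot 1 + 30 = 3 + 30 = 33$)
$\left(K^{2}\right)^{2} = \left(33^{2}\right)^{2} = 1089^{2} = 1185921$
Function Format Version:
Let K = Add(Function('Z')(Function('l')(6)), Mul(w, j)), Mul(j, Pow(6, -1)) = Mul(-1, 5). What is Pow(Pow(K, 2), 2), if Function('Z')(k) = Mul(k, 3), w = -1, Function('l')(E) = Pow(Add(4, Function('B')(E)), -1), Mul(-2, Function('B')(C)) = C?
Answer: 1185921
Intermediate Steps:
Function('B')(C) = Mul(Rational(-1, 2), C)
Function('l')(E) = Pow(Add(4, Mul(Rational(-1, 2), E)), -1)
Function('Z')(k) = Mul(3, k)
j = -30 (j = Mul(6, Mul(-1, 5)) = Mul(6, -5) = -30)
K = 33 (K = Add(Mul(3, Mul(-2, Pow(Add(-8, 6), -1))), Mul(-1, -30)) = Add(Mul(3, Mul(-2, Pow(-2, -1))), 30) = Add(Mul(3, Mul(-2, Rational(-1, 2))), 30) = Add(Mul(3, 1), 30) = Add(3, 30) = 33)
Pow(Pow(K, 2), 2) = Pow(Pow(33, 2), 2) = Pow(1089, 2) = 1185921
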